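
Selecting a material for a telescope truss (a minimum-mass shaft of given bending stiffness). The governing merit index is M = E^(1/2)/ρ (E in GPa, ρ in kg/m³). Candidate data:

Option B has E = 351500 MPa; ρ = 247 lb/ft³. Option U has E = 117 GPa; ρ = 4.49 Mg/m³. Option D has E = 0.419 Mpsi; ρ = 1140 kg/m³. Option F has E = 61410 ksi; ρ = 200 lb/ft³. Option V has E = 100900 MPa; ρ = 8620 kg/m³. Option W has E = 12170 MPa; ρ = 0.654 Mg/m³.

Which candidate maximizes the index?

option F

In SI units:
  option B: E = 351.5 GPa, ρ = 3957 kg/m³
  option U: E = 117.0 GPa, ρ = 4490 kg/m³
  option D: E = 2.889 GPa, ρ = 1140 kg/m³
  option F: E = 423.4 GPa, ρ = 3204 kg/m³
  option V: E = 100.9 GPa, ρ = 8620 kg/m³
  option W: E = 12.17 GPa, ρ = 654.0 kg/m³
  option F: M = 6.42×10⁻³
  option W: M = 5.33×10⁻³
  option B: M = 4.74×10⁻³
  option U: M = 2.41×10⁻³
  option D: M = 1.49×10⁻³
  option V: M = 1.17×10⁻³
Highest index: option F.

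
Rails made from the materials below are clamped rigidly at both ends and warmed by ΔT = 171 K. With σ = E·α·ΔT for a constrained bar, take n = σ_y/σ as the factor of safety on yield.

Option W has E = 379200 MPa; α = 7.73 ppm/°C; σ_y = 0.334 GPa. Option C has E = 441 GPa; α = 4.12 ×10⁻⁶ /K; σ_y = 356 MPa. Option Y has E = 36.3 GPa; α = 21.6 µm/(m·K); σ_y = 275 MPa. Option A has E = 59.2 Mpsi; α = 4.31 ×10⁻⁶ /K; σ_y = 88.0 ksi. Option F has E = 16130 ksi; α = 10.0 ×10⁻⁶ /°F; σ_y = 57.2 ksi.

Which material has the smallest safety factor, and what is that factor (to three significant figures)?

option W, n = 0.666

Converting E to GPa, α to ×10⁻⁶/K, σ_y to MPa, then σ and n for each:
  option W: E = 379.2, α = 7.73, σ_y = 334.0 → σ = 501 MPa, n = 0.666
  option C: E = 441.0, α = 4.12, σ_y = 356.0 → σ = 311 MPa, n = 1.15
  option Y: E = 36.30, α = 21.6, σ_y = 275.0 → σ = 134 MPa, n = 2.05
  option A: E = 408.2, α = 4.31, σ_y = 606.7 → σ = 301 MPa, n = 2.02
  option F: E = 111.2, α = 18.0, σ_y = 394.4 → σ = 342 MPa, n = 1.15
Smallest n: option W with n = 0.666.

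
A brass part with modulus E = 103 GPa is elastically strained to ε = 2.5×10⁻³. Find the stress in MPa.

258 MPa

σ = E·ε = 103000 MPa × 2.5×10⁻³ = 258 MPa.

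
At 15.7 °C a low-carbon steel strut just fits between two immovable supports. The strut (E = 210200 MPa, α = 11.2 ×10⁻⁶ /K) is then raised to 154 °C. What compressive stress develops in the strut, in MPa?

326 MPa

E = 210200 MPa = 210.2 GPa.
ΔT = 138.3 K. Constrained thermal stress σ = E·α·ΔT = 210.2×10³ MPa × 11.2×10⁻⁶ × 138.3 = 326 MPa (compressive).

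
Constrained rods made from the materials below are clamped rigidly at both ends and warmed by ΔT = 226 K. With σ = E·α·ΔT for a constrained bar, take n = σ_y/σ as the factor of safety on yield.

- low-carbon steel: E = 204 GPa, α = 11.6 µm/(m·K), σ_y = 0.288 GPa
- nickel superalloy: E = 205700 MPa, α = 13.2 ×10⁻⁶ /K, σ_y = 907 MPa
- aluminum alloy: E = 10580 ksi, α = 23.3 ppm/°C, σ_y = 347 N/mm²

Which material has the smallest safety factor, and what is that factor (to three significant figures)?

low-carbon steel, n = 0.539

Converting E to GPa, α to ×10⁻⁶/K, σ_y to MPa, then σ and n for each:
  low-carbon steel: E = 204.0, α = 11.6, σ_y = 288.0 → σ = 535 MPa, n = 0.539
  nickel superalloy: E = 205.7, α = 13.2, σ_y = 907.0 → σ = 614 MPa, n = 1.48
  aluminum alloy: E = 72.95, α = 23.3, σ_y = 347.0 → σ = 384 MPa, n = 0.903
The minimum is low-carbon steel at n = 0.539.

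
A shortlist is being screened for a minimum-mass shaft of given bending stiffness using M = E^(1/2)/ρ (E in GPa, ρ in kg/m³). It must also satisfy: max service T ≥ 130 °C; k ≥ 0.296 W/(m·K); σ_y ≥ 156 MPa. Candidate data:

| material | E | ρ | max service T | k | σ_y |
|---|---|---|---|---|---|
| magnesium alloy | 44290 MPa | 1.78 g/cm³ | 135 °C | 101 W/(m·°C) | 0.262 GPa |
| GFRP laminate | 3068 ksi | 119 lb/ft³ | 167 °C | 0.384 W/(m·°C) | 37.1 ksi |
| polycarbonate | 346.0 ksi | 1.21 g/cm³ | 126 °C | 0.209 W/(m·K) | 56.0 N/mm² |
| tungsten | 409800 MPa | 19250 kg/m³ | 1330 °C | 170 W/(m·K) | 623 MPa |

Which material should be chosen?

magnesium alloy

Screen on constraints: max service T ≥ 130 °C; k ≥ 0.296 W/(m·K); σ_y ≥ 156 MPa. Survivors: magnesium alloy, GFRP laminate, tungsten.
Normalizing units and computing the index:
  magnesium alloy: E = 44.29 GPa, ρ = 1780 kg/m³
  GFRP laminate: E = 21.15 GPa, ρ = 1906 kg/m³
  tungsten: E = 409.8 GPa, ρ = 19250 kg/m³
  magnesium alloy: M = 3.74×10⁻³
  GFRP laminate: M = 2.41×10⁻³
  tungsten: M = 1.05×10⁻³
The maximum is for magnesium alloy.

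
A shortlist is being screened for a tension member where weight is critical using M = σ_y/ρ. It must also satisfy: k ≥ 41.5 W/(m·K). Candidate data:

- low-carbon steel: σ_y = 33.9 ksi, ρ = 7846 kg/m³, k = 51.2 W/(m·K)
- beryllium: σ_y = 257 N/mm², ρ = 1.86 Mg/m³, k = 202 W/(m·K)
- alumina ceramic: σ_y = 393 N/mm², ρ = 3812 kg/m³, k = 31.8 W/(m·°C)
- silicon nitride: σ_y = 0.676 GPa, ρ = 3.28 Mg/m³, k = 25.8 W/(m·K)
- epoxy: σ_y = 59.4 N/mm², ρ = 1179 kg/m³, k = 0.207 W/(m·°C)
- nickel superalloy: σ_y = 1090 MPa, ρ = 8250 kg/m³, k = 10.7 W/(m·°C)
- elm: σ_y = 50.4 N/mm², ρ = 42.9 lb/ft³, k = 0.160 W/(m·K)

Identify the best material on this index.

Screen on constraints: k ≥ 41.5 W/(m·K). Survivors: low-carbon steel, beryllium.
After converting to SI:
  low-carbon steel: σ_y = 233.7 MPa, ρ = 7846 kg/m³
  beryllium: σ_y = 257.0 MPa, ρ = 1860 kg/m³
  beryllium: M = 138 kN·m/kg
  low-carbon steel: M = 29.8 kN·m/kg
Beryllium has the largest M.

beryllium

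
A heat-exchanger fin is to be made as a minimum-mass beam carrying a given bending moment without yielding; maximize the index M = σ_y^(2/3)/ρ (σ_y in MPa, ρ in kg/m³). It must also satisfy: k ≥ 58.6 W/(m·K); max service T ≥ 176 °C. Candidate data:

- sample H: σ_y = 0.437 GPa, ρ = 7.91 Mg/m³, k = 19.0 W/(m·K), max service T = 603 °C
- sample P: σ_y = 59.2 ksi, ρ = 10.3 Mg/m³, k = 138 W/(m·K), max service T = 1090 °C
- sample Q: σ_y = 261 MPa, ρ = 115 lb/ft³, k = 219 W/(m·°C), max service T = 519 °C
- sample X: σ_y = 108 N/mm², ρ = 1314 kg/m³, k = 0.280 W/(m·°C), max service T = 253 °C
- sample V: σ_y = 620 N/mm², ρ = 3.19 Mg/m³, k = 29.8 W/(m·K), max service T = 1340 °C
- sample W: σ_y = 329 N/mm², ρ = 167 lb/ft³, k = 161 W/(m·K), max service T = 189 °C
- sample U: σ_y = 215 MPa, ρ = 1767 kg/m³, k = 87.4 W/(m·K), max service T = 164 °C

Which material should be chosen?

Screen on constraints: k ≥ 58.6 W/(m·K); max service T ≥ 176 °C. Survivors: sample P, sample Q, sample W.
Normalizing units and computing the index:
  sample P: σ_y = 408.2 MPa, ρ = 10300 kg/m³
  sample Q: σ_y = 261.0 MPa, ρ = 1842 kg/m³
  sample W: σ_y = 329.0 MPa, ρ = 2675 kg/m³
  sample Q: M = 22.2×10⁻³
  sample W: M = 17.8×10⁻³
  sample P: M = 5.34×10⁻³
Sample Q has the largest M.

sample Q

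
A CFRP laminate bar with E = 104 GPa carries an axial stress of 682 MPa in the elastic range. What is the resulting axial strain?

ε = σ/E = 682 / 104000 = 6.56×10⁻³.

6.56×10⁻³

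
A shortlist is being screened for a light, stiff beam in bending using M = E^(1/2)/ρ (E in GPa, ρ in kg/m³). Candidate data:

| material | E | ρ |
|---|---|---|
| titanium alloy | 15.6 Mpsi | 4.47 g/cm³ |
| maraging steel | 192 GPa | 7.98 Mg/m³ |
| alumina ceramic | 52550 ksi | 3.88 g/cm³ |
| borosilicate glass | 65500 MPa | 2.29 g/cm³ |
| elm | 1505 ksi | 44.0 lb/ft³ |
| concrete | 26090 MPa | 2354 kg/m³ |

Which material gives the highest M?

Convert each candidate to consistent units, then evaluate M:
  titanium alloy: E = 107.6 GPa, ρ = 4470 kg/m³
  maraging steel: E = 192.0 GPa, ρ = 7980 kg/m³
  alumina ceramic: E = 362.3 GPa, ρ = 3880 kg/m³
  borosilicate glass: E = 65.50 GPa, ρ = 2290 kg/m³
  elm: E = 10.38 GPa, ρ = 704.8 kg/m³
  concrete: E = 26.09 GPa, ρ = 2354 kg/m³
  alumina ceramic: M = 4.91×10⁻³
  elm: M = 4.57×10⁻³
  borosilicate glass: M = 3.53×10⁻³
  titanium alloy: M = 2.32×10⁻³
  concrete: M = 2.17×10⁻³
  maraging steel: M = 1.74×10⁻³
Alumina ceramic has the largest M.

alumina ceramic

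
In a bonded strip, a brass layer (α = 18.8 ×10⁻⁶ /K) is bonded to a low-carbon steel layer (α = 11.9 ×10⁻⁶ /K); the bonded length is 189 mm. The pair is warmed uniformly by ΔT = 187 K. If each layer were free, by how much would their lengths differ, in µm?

244 µm

Δα = |18.8 − 11.9|×10⁻⁶/K = 6.90×10⁻⁶/K.
ΔL_mismatch = Δα·L·ΔT = 6.90×10⁻⁶ × 189.0 mm × 187.0 K = 244 µm.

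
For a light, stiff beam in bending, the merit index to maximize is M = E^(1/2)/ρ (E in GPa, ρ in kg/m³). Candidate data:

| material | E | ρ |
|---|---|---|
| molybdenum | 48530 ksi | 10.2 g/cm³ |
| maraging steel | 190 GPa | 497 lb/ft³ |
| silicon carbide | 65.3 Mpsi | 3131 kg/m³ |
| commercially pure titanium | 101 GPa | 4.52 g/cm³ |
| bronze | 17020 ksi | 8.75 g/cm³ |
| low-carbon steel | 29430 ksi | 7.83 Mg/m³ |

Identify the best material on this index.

silicon carbide

Normalizing units and computing the index:
  molybdenum: E = 334.6 GPa, ρ = 10200 kg/m³
  maraging steel: E = 190.0 GPa, ρ = 7961 kg/m³
  silicon carbide: E = 450.2 GPa, ρ = 3131 kg/m³
  commercially pure titanium: E = 101.0 GPa, ρ = 4520 kg/m³
  bronze: E = 117.3 GPa, ρ = 8750 kg/m³
  low-carbon steel: E = 202.9 GPa, ρ = 7830 kg/m³
  silicon carbide: M = 6.78×10⁻³
  commercially pure titanium: M = 2.22×10⁻³
  low-carbon steel: M = 1.82×10⁻³
  molybdenum: M = 1.79×10⁻³
  maraging steel: M = 1.73×10⁻³
  bronze: M = 1.24×10⁻³
Highest index: silicon carbide.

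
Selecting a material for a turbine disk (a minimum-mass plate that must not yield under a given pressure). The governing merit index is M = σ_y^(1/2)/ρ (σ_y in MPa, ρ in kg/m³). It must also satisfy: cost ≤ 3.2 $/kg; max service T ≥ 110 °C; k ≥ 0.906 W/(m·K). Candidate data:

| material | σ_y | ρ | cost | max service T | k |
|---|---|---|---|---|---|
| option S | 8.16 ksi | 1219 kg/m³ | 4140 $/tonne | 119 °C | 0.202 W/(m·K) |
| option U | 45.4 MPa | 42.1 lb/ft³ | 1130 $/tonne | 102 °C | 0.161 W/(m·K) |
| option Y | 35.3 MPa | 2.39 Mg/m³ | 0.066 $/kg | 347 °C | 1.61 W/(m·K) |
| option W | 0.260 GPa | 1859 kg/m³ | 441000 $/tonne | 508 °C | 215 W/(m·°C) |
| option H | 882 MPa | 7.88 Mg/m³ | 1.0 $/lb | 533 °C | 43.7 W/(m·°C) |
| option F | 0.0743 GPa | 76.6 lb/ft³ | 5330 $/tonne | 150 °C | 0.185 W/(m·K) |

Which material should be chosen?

Screen on constraints: cost ≤ 3.2 $/kg; max service T ≥ 110 °C; k ≥ 0.906 W/(m·K). Survivors: option Y, option H.
In SI units:
  option Y: σ_y = 35.30 MPa, ρ = 2390 kg/m³
  option H: σ_y = 882.0 MPa, ρ = 7880 kg/m³
  option H: M = 3.77×10⁻³
  option Y: M = 2.49×10⁻³
Highest index: option H.

option H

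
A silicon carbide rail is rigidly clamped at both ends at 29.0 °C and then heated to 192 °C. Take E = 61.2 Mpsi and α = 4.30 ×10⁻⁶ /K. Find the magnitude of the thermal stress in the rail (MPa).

296 MPa

E = 61.2 Mpsi = 422.0 GPa.
ΔT = 163.0 K. Constrained thermal stress σ = E·α·ΔT = 422.0×10³ MPa × 4.30×10⁻⁶ × 163.0 = 296 MPa (compressive).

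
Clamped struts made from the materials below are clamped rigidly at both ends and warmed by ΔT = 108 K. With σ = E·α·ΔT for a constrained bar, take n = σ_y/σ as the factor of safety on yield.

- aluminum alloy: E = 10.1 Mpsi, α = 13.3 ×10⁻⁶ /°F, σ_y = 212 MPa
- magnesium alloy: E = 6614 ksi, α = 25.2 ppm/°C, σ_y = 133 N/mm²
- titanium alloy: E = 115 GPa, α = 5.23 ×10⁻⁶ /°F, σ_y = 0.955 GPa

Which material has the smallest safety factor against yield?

Per material, after unit conversion:
  aluminum alloy: E = 69.64, α = 23.9, σ_y = 212.0 → σ = 180 MPa, n = 1.18
  magnesium alloy: E = 45.60, α = 25.2, σ_y = 133.0 → σ = 124 MPa, n = 1.07
  titanium alloy: E = 115.0, α = 9.41, σ_y = 955.0 → σ = 117 MPa, n = 8.17
The minimum is magnesium alloy at n = 1.07.

magnesium alloy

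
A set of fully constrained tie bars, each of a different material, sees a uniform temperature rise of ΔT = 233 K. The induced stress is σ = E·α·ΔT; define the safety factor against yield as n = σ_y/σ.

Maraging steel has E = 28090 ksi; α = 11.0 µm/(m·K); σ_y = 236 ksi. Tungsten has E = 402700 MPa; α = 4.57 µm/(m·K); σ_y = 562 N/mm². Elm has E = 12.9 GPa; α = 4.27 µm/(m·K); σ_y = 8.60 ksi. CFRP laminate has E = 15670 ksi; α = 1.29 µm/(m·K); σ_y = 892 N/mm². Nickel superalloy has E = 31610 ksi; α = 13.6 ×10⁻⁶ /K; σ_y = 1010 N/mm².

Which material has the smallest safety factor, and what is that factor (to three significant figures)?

tungsten, n = 1.31

With everything in SI (GPa, ×10⁻⁶/K, MPa):
  maraging steel: E = 193.7, α = 11.0, σ_y = 1627 → σ = 496 MPa, n = 3.28
  tungsten: E = 402.7, α = 4.57, σ_y = 562.0 → σ = 429 MPa, n = 1.31
  elm: E = 12.90, α = 4.27, σ_y = 59.29 → σ = 12.8 MPa, n = 4.62
  CFRP laminate: E = 108.0, α = 1.29, σ_y = 892.0 → σ = 32.5 MPa, n = 27.5
  nickel superalloy: E = 217.9, α = 13.6, σ_y = 1010 → σ = 691 MPa, n = 1.46
Smallest n: tungsten with n = 1.31.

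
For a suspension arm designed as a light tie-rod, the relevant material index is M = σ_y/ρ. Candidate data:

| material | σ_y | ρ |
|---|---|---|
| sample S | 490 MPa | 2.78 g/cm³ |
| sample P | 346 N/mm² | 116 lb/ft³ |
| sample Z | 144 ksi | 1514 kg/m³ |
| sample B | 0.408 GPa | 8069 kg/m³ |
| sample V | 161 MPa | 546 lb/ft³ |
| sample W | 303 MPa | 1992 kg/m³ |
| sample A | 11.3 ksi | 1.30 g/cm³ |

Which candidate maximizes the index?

In SI units:
  sample S: σ_y = 490.0 MPa, ρ = 2780 kg/m³
  sample P: σ_y = 346.0 MPa, ρ = 1858 kg/m³
  sample Z: σ_y = 992.8 MPa, ρ = 1514 kg/m³
  sample B: σ_y = 408.0 MPa, ρ = 8069 kg/m³
  sample V: σ_y = 161.0 MPa, ρ = 8746 kg/m³
  sample W: σ_y = 303.0 MPa, ρ = 1992 kg/m³
  sample A: σ_y = 77.91 MPa, ρ = 1300 kg/m³
  sample Z: M = 656 kN·m/kg
  sample P: M = 186 kN·m/kg
  sample S: M = 176 kN·m/kg
  sample W: M = 152 kN·m/kg
  sample A: M = 59.9 kN·m/kg
  sample B: M = 50.6 kN·m/kg
  sample V: M = 18.4 kN·m/kg
Sample Z has the largest M.

sample Z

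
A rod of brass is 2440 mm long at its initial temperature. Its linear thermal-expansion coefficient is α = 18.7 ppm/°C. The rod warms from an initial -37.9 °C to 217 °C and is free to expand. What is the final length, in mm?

2451.6 mm

ΔT = 217 − (-37.9) = 254.9 K.
ΔL = α·L₀·ΔT = 18.7×10⁻⁶ × 2440 mm × 254.9 K = 11.6 mm.
L = L₀ + ΔL = 2440 + 11.6 = 2451.6 mm.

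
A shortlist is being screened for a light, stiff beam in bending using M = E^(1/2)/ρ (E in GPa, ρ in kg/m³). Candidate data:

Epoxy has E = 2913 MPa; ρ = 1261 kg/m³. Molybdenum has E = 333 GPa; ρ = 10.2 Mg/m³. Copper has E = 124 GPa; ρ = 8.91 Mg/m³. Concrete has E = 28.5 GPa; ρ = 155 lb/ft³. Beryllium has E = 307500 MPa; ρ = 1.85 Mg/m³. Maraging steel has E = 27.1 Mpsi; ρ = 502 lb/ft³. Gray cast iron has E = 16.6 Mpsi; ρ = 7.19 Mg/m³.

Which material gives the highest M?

Normalizing units and computing the index:
  epoxy: E = 2.913 GPa, ρ = 1261 kg/m³
  molybdenum: E = 333.0 GPa, ρ = 10200 kg/m³
  copper: E = 124.0 GPa, ρ = 8910 kg/m³
  concrete: E = 28.50 GPa, ρ = 2483 kg/m³
  beryllium: E = 307.5 GPa, ρ = 1850 kg/m³
  maraging steel: E = 186.8 GPa, ρ = 8041 kg/m³
  gray cast iron: E = 114.5 GPa, ρ = 7190 kg/m³
  beryllium: M = 9.48×10⁻³
  concrete: M = 2.15×10⁻³
  molybdenum: M = 1.79×10⁻³
  maraging steel: M = 1.70×10⁻³
  gray cast iron: M = 1.49×10⁻³
  epoxy: M = 1.35×10⁻³
  copper: M = 1.25×10⁻³
Beryllium ranks first.

beryllium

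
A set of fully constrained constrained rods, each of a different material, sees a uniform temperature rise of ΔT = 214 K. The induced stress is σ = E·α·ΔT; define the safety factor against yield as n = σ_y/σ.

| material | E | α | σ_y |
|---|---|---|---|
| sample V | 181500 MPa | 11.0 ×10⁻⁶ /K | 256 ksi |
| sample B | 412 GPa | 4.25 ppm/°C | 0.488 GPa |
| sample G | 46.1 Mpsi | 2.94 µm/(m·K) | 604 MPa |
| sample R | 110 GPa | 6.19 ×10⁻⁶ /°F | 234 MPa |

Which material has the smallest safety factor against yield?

sample R

In consistent units (E in GPa, α in ×10⁻⁶/K, σ_y in MPa):
  sample V: E = 181.5, α = 11.0, σ_y = 1765 → σ = 427 MPa, n = 4.13
  sample B: E = 412.0, α = 4.25, σ_y = 488.0 → σ = 375 MPa, n = 1.30
  sample G: E = 317.8, α = 2.94, σ_y = 604.0 → σ = 200 MPa, n = 3.02
  sample R: E = 110.0, α = 11.1, σ_y = 234.0 → σ = 262 MPa, n = 0.892
Sample R has the lowest safety factor, n = 0.892.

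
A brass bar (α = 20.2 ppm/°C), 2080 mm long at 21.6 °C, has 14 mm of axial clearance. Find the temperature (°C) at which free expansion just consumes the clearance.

355 °C

α·L₀·ΔT = 14.0 mm ⇒ ΔT = 14.0 / (20.2×10⁻⁶ × 2080.0) = 333.2 K.
T = 21.6 + 333.2 = 354.8 °C.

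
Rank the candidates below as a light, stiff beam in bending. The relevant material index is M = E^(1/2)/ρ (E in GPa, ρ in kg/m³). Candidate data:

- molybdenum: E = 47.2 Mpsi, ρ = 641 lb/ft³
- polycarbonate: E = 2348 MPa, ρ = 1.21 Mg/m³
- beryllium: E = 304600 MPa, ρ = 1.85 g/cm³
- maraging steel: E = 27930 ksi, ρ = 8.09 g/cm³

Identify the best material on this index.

Normalizing units and computing the index:
  molybdenum: E = 325.4 GPa, ρ = 10270 kg/m³
  polycarbonate: E = 2.348 GPa, ρ = 1210 kg/m³
  beryllium: E = 304.6 GPa, ρ = 1850 kg/m³
  maraging steel: E = 192.6 GPa, ρ = 8090 kg/m³
  beryllium: M = 9.43×10⁻³
  molybdenum: M = 1.76×10⁻³
  maraging steel: M = 1.72×10⁻³
  polycarbonate: M = 1.27×10⁻³
The maximum is for beryllium.

beryllium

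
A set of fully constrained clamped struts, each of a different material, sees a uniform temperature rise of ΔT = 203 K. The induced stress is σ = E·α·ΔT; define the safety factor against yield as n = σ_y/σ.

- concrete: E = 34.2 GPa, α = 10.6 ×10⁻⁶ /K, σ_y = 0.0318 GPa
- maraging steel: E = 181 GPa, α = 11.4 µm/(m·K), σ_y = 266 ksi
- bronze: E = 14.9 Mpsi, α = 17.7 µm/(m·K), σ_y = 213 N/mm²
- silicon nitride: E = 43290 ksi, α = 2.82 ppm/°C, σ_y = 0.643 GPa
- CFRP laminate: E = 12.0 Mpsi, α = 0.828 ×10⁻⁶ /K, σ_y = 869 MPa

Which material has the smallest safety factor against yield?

concrete

With everything in SI (GPa, ×10⁻⁶/K, MPa):
  concrete: E = 34.20, α = 10.6, σ_y = 31.80 → σ = 73.6 MPa, n = 0.432
  maraging steel: E = 181.0, α = 11.4, σ_y = 1834 → σ = 419 MPa, n = 4.38
  bronze: E = 102.7, α = 17.7, σ_y = 213.0 → σ = 369 MPa, n = 0.577
  silicon nitride: E = 298.5, α = 2.82, σ_y = 643.0 → σ = 171 MPa, n = 3.76
  CFRP laminate: E = 82.74, α = 0.828, σ_y = 869.0 → σ = 13.9 MPa, n = 62.5
Smallest n: concrete with n = 0.432.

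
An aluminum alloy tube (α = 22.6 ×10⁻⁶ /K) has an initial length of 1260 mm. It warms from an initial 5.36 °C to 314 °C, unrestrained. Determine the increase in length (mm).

ΔT = 314 − 5.36 = 308.6 K.
ΔL = α·L₀·ΔT = 22.6×10⁻⁶ × 1260 mm × 308.6 K = 8.79 mm.

8.79 mm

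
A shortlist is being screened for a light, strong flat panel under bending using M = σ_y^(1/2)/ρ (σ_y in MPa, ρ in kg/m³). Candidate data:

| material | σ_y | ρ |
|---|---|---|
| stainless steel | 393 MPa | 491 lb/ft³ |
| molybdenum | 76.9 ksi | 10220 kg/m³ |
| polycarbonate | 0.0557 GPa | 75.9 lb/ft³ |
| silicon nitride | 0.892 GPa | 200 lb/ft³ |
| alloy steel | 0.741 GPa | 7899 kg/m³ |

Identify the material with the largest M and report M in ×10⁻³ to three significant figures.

Normalizing units and computing the index:
  stainless steel: σ_y = 393.0 MPa, ρ = 7865 kg/m³
  molybdenum: σ_y = 530.2 MPa, ρ = 10220 kg/m³
  polycarbonate: σ_y = 55.70 MPa, ρ = 1216 kg/m³
  silicon nitride: σ_y = 892.0 MPa, ρ = 3204 kg/m³
  alloy steel: σ_y = 741.0 MPa, ρ = 7899 kg/m³
  silicon nitride: M = 9.32×10⁻³
  polycarbonate: M = 6.14×10⁻³
  alloy steel: M = 3.45×10⁻³
  stainless steel: M = 2.52×10⁻³
  molybdenum: M = 2.25×10⁻³
Silicon nitride has the largest M.

silicon nitride, M = 9.32×10⁻³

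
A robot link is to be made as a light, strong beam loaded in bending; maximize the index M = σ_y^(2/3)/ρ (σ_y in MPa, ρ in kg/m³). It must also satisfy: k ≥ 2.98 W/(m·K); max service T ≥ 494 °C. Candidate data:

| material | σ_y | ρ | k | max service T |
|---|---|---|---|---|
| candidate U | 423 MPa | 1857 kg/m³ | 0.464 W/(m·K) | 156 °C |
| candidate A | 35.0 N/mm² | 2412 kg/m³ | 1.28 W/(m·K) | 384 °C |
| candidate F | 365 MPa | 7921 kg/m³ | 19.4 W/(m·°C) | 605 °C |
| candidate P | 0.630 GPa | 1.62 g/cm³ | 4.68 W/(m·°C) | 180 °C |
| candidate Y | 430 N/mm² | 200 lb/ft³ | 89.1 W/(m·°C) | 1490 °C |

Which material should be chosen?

candidate Y

Screen on constraints: k ≥ 2.98 W/(m·K); max service T ≥ 494 °C. Survivors: candidate F, candidate Y.
Putting every candidate on a common basis:
  candidate F: σ_y = 365.0 MPa, ρ = 7921 kg/m³
  candidate Y: σ_y = 430.0 MPa, ρ = 3204 kg/m³
  candidate Y: M = 17.8×10⁻³
  candidate F: M = 6.45×10⁻³
Candidate Y has the largest M.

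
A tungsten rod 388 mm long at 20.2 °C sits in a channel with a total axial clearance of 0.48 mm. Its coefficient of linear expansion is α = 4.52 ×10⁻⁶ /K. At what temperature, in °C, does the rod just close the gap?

α·L₀·ΔT = 0.48 mm ⇒ ΔT = 0.48 / (4.52×10⁻⁶ × 388.0) = 273.7 K.
T = 20.2 + 273.7 = 293.9 °C.

294 °C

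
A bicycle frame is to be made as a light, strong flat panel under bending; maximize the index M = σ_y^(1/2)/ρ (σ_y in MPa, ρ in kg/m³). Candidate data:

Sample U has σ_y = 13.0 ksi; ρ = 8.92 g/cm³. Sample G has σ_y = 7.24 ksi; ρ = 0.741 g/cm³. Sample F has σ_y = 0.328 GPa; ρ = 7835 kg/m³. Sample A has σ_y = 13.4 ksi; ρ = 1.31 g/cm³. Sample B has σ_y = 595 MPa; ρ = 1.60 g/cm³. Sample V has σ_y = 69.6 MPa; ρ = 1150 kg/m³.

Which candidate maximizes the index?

sample B

Putting every candidate on a common basis:
  sample U: σ_y = 89.63 MPa, ρ = 8920 kg/m³
  sample G: σ_y = 49.92 MPa, ρ = 741.0 kg/m³
  sample F: σ_y = 328.0 MPa, ρ = 7835 kg/m³
  sample A: σ_y = 92.39 MPa, ρ = 1310 kg/m³
  sample B: σ_y = 595.0 MPa, ρ = 1600 kg/m³
  sample V: σ_y = 69.60 MPa, ρ = 1150 kg/m³
  sample B: M = 15.2×10⁻³
  sample G: M = 9.53×10⁻³
  sample A: M = 7.34×10⁻³
  sample V: M = 7.25×10⁻³
  sample F: M = 2.31×10⁻³
  sample U: M = 1.06×10⁻³
The maximum is for sample B.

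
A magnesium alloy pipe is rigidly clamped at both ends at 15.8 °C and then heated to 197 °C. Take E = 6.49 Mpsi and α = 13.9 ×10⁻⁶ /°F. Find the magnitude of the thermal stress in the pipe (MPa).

E = 6.49 Mpsi = 44.75 GPa.
α = 13.9×10⁻⁶/°F × 9/5 = 25.0×10⁻⁶/K.
ΔT = 181.2 K. Constrained thermal stress σ = E·α·ΔT = 44.75×10³ MPa × 25.0×10⁻⁶ × 181.2 = 203 MPa (compressive).

203 MPa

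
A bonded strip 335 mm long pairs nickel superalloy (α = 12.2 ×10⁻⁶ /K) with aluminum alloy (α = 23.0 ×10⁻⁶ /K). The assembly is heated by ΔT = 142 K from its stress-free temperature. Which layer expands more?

α(nickel superalloy) = 12.2×10⁻⁶/K vs α(aluminum alloy) = 23.0×10⁻⁶/K.
Higher α expands more for the same ΔT: aluminum alloy.

aluminum alloy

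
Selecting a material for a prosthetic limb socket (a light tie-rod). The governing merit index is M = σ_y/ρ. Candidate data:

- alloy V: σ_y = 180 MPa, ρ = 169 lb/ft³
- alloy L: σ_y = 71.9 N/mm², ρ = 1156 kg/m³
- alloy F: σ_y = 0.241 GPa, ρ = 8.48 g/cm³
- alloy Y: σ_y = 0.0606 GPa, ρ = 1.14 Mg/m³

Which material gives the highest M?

alloy V

Normalizing units and computing the index:
  alloy V: σ_y = 180.0 MPa, ρ = 2707 kg/m³
  alloy L: σ_y = 71.90 MPa, ρ = 1156 kg/m³
  alloy F: σ_y = 241.0 MPa, ρ = 8480 kg/m³
  alloy Y: σ_y = 60.60 MPa, ρ = 1140 kg/m³
  alloy V: M = 66.5 kN·m/kg
  alloy L: M = 62.2 kN·m/kg
  alloy Y: M = 53.2 kN·m/kg
  alloy F: M = 28.4 kN·m/kg
The maximum is for alloy V.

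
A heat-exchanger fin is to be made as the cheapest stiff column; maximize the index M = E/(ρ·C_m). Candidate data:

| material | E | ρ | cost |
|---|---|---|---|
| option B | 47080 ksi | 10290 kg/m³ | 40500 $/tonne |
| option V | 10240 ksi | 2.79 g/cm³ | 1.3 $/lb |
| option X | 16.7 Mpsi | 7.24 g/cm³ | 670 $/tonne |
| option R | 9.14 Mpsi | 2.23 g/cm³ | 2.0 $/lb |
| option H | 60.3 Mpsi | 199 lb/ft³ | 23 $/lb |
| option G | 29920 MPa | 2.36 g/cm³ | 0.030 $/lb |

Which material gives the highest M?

Putting every candidate on a common basis:
  option B: E = 324.6 GPa, ρ = 10290 kg/m³, cost = 40.50 $/kg
  option V: E = 70.60 GPa, ρ = 2790 kg/m³, cost = 2.866 $/kg
  option X: E = 115.1 GPa, ρ = 7240 kg/m³, cost = 0.6700 $/kg
  option R: E = 63.02 GPa, ρ = 2230 kg/m³, cost = 4.409 $/kg
  option H: E = 415.8 GPa, ρ = 3188 kg/m³, cost = 50.71 $/kg
  option G: E = 29.92 GPa, ρ = 2360 kg/m³, cost = 0.06614 $/kg
  option G: M = 192 MN·m per $
  option X: M = 23.7 MN·m per $
  option V: M = 8.83 MN·m per $
  option R: M = 6.41 MN·m per $
  option H: M = 2.57 MN·m per $
  option B: M = 0.779 MN·m per $
The maximum is for option G.

option G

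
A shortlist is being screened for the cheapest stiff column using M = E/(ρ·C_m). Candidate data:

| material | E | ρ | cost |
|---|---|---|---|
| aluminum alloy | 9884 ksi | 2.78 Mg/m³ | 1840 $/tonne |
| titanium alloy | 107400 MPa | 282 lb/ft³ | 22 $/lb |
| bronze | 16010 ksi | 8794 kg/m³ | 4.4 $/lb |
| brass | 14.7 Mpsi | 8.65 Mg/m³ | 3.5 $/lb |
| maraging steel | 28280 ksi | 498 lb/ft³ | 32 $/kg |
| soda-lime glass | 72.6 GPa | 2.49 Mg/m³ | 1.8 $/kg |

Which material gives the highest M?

Convert each candidate to consistent units, then evaluate M:
  aluminum alloy: E = 68.15 GPa, ρ = 2780 kg/m³, cost = 1.840 $/kg
  titanium alloy: E = 107.4 GPa, ρ = 4517 kg/m³, cost = 48.50 $/kg
  bronze: E = 110.4 GPa, ρ = 8794 kg/m³, cost = 9.700 $/kg
  brass: E = 101.4 GPa, ρ = 8650 kg/m³, cost = 7.716 $/kg
  maraging steel: E = 195.0 GPa, ρ = 7977 kg/m³, cost = 32.00 $/kg
  soda-lime glass: E = 72.60 GPa, ρ = 2490 kg/m³, cost = 1.800 $/kg
  soda-lime glass: M = 16.2 MN·m per $
  aluminum alloy: M = 13.3 MN·m per $
  brass: M = 1.52 MN·m per $
  bronze: M = 1.29 MN·m per $
  maraging steel: M = 0.764 MN·m per $
  titanium alloy: M = 0.490 MN·m per $
Soda-lime glass has the largest M.

soda-lime glass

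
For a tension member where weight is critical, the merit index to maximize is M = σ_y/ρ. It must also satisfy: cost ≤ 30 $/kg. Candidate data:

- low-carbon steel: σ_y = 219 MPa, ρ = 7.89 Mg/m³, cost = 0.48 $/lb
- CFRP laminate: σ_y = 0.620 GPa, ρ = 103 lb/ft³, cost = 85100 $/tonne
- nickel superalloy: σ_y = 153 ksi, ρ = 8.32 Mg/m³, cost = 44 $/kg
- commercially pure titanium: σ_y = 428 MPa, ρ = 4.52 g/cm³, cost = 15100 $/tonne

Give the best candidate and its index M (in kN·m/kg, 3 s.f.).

Screen on constraints: cost ≤ 30 $/kg. Survivors: low-carbon steel, commercially pure titanium.
Normalizing units and computing the index:
  low-carbon steel: σ_y = 219.0 MPa, ρ = 7890 kg/m³
  commercially pure titanium: σ_y = 428.0 MPa, ρ = 4520 kg/m³
  commercially pure titanium: M = 94.7 kN·m/kg
  low-carbon steel: M = 27.8 kN·m/kg
Commercially pure titanium has the largest M.

commercially pure titanium, M = 94.7 kN·m/kg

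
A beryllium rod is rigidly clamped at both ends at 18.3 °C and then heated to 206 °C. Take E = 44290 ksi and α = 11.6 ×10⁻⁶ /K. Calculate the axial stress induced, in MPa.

E = 44290 ksi = 305.4 GPa.
ΔT = 187.7 K. Constrained thermal stress σ = E·α·ΔT = 305.4×10³ MPa × 11.6×10⁻⁶ × 187.7 = 665 MPa (compressive).

665 MPa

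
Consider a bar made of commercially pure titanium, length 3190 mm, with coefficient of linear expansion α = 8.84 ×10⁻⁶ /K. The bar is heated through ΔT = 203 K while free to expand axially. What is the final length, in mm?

ΔL = α·L₀·ΔT = 8.84×10⁻⁶ × 3190 mm × 203.0 K = 5.72 mm.
L = L₀ + ΔL = 3190 + 5.72 = 3195.7 mm.

3195.7 mm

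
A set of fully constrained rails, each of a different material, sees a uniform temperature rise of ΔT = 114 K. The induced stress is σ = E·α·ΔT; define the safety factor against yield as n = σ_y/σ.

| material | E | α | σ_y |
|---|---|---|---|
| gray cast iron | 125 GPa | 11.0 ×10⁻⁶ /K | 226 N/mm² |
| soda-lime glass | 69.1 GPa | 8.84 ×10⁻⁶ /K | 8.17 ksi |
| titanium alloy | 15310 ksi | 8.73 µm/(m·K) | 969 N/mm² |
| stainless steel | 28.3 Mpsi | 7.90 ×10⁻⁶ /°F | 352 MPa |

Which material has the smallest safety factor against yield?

soda-lime glass

Per material, after unit conversion:
  gray cast iron: E = 125.0, α = 11.0, σ_y = 226.0 → σ = 157 MPa, n = 1.44
  soda-lime glass: E = 69.10, α = 8.84, σ_y = 56.33 → σ = 69.6 MPa, n = 0.809
  titanium alloy: E = 105.6, α = 8.73, σ_y = 969.0 → σ = 105 MPa, n = 9.22
  stainless steel: E = 195.1, α = 14.2, σ_y = 352.0 → σ = 316 MPa, n = 1.11
The minimum is soda-lime glass at n = 0.809.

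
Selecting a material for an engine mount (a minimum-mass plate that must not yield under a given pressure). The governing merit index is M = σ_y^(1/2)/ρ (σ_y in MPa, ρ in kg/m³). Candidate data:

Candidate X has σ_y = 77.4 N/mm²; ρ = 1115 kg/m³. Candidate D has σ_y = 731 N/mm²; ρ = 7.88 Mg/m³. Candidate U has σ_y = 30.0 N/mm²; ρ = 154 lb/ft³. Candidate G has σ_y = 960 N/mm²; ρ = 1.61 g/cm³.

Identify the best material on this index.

Convert each candidate to consistent units, then evaluate M:
  candidate X: σ_y = 77.40 MPa, ρ = 1115 kg/m³
  candidate D: σ_y = 731.0 MPa, ρ = 7880 kg/m³
  candidate U: σ_y = 30.00 MPa, ρ = 2467 kg/m³
  candidate G: σ_y = 960.0 MPa, ρ = 1610 kg/m³
  candidate G: M = 19.2×10⁻³
  candidate X: M = 7.89×10⁻³
  candidate D: M = 3.43×10⁻³
  candidate U: M = 2.22×10⁻³
Candidate G ranks first.

candidate G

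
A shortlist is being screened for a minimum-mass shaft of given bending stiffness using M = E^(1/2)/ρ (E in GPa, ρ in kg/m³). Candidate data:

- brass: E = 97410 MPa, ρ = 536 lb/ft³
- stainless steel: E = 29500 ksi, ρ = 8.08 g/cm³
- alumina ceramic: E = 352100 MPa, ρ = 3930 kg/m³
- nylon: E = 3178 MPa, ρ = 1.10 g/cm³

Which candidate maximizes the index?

alumina ceramic

Normalizing units and computing the index:
  brass: E = 97.41 GPa, ρ = 8586 kg/m³
  stainless steel: E = 203.4 GPa, ρ = 8080 kg/m³
  alumina ceramic: E = 352.1 GPa, ρ = 3930 kg/m³
  nylon: E = 3.178 GPa, ρ = 1100 kg/m³
  alumina ceramic: M = 4.77×10⁻³
  stainless steel: M = 1.77×10⁻³
  nylon: M = 1.62×10⁻³
  brass: M = 1.15×10⁻³
Highest index: alumina ceramic.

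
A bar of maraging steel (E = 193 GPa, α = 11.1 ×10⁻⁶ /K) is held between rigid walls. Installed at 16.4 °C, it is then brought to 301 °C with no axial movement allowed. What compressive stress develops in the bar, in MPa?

610 MPa

ΔT = 284.6 K. Constrained thermal stress σ = E·α·ΔT = 193.0×10³ MPa × 11.1×10⁻⁶ × 284.6 = 610 MPa (compressive).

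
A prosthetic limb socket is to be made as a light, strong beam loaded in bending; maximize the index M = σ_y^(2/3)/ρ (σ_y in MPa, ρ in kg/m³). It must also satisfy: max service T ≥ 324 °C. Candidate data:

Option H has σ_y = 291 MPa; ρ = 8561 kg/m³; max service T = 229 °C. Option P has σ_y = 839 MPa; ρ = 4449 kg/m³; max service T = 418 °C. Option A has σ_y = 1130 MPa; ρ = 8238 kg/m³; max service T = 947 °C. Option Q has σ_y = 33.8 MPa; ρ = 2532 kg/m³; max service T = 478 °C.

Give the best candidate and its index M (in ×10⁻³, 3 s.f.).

option P, M = 20.0×10⁻³

Screen on constraints: max service T ≥ 324 °C. Survivors: option P, option A, option Q.
Evaluate M for each candidate:
  option P: M = 20.0×10⁻³
  option A: M = 13.2×10⁻³
  option Q: M = 4.13×10⁻³
Option P has the largest M.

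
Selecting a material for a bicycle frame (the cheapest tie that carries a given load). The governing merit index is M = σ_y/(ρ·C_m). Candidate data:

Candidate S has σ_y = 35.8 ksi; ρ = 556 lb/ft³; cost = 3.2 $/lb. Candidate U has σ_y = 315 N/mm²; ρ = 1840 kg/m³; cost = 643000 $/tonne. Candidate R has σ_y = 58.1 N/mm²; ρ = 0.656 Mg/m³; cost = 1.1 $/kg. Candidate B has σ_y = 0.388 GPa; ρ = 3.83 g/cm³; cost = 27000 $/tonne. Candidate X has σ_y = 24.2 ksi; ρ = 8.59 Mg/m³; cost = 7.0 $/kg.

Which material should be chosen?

Convert each candidate to consistent units, then evaluate M:
  candidate S: σ_y = 246.8 MPa, ρ = 8906 kg/m³, cost = 7.055 $/kg
  candidate U: σ_y = 315.0 MPa, ρ = 1840 kg/m³, cost = 643.0 $/kg
  candidate R: σ_y = 58.10 MPa, ρ = 656.0 kg/m³, cost = 1.100 $/kg
  candidate B: σ_y = 388.0 MPa, ρ = 3830 kg/m³, cost = 27.00 $/kg
  candidate X: σ_y = 166.9 MPa, ρ = 8590 kg/m³, cost = 7.000 $/kg
  candidate R: M = 80.5 kN·m per $
  candidate S: M = 3.93 kN·m per $
  candidate B: M = 3.75 kN·m per $
  candidate X: M = 2.77 kN·m per $
  candidate U: M = 0.266 kN·m per $
Candidate R ranks first.

candidate R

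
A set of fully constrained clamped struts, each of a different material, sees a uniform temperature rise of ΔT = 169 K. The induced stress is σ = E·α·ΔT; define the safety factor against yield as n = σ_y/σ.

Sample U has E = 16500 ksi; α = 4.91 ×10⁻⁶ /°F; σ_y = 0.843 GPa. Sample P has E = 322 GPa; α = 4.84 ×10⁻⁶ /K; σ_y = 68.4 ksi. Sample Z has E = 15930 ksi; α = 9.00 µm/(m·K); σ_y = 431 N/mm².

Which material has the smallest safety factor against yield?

sample P

Converting E to GPa, α to ×10⁻⁶/K, σ_y to MPa, then σ and n for each:
  sample U: E = 113.8, α = 8.84, σ_y = 843.0 → σ = 170 MPa, n = 4.96
  sample P: E = 322.0, α = 4.84, σ_y = 471.6 → σ = 263 MPa, n = 1.79
  sample Z: E = 109.8, α = 9.00, σ_y = 431.0 → σ = 167 MPa, n = 2.58
The minimum is sample P at n = 1.79.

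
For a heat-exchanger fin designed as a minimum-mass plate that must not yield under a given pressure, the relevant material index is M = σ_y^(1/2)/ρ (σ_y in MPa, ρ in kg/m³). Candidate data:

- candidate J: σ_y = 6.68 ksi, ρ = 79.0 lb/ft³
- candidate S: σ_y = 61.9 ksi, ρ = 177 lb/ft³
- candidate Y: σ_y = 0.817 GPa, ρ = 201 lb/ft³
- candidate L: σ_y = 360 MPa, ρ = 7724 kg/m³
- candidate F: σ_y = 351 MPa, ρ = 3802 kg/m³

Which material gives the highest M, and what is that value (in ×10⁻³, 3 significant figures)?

Putting every candidate on a common basis:
  candidate J: σ_y = 46.06 MPa, ρ = 1265 kg/m³
  candidate S: σ_y = 426.8 MPa, ρ = 2835 kg/m³
  candidate Y: σ_y = 817.0 MPa, ρ = 3220 kg/m³
  candidate L: σ_y = 360.0 MPa, ρ = 7724 kg/m³
  candidate F: σ_y = 351.0 MPa, ρ = 3802 kg/m³
  candidate Y: M = 8.88×10⁻³
  candidate S: M = 7.29×10⁻³
  candidate J: M = 5.36×10⁻³
  candidate F: M = 4.93×10⁻³
  candidate L: M = 2.46×10⁻³
Candidate Y ranks first.

candidate Y, M = 8.88×10⁻³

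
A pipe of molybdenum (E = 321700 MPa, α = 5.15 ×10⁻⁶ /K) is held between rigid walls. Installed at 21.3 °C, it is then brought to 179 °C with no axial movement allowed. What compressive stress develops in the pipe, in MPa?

261 MPa

E = 321700 MPa = 321.7 GPa.
ΔT = 157.7 K. Constrained thermal stress σ = E·α·ΔT = 321.7×10³ MPa × 5.15×10⁻⁶ × 157.7 = 261 MPa (compressive).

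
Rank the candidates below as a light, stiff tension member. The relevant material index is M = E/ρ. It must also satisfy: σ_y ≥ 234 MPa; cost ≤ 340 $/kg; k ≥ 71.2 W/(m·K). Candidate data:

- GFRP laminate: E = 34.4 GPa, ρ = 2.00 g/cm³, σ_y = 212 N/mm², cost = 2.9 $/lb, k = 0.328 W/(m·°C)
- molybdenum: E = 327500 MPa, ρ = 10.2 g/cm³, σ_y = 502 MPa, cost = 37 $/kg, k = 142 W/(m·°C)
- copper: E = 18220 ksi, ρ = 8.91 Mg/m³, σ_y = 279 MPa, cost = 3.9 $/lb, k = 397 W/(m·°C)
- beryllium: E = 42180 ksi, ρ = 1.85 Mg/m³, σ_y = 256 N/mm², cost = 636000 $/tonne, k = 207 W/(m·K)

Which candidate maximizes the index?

molybdenum

Screen on constraints: σ_y ≥ 234 MPa; cost ≤ 340 $/kg; k ≥ 71.2 W/(m·K). Survivors: molybdenum, copper.
Normalizing units and computing the index:
  molybdenum: E = 327.5 GPa, ρ = 10200 kg/m³
  copper: E = 125.6 GPa, ρ = 8910 kg/m³
  molybdenum: M = 32.1 MN·m/kg
  copper: M = 14.1 MN·m/kg
Molybdenum ranks first.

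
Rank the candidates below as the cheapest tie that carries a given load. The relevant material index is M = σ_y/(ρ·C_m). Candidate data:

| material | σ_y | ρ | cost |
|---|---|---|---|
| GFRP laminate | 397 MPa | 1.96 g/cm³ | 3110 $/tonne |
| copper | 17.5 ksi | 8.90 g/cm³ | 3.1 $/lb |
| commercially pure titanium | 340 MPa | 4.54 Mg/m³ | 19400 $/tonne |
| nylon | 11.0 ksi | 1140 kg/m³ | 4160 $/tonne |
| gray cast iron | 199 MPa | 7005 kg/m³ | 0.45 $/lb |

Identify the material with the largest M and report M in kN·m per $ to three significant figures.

Putting every candidate on a common basis:
  GFRP laminate: σ_y = 397.0 MPa, ρ = 1960 kg/m³, cost = 3.110 $/kg
  copper: σ_y = 120.7 MPa, ρ = 8900 kg/m³, cost = 6.834 $/kg
  commercially pure titanium: σ_y = 340.0 MPa, ρ = 4540 kg/m³, cost = 19.40 $/kg
  nylon: σ_y = 75.84 MPa, ρ = 1140 kg/m³, cost = 4.160 $/kg
  gray cast iron: σ_y = 199.0 MPa, ρ = 7005 kg/m³, cost = 0.9921 $/kg
  GFRP laminate: M = 65.1 kN·m per $
  gray cast iron: M = 28.6 kN·m per $
  nylon: M = 16.0 kN·m per $
  commercially pure titanium: M = 3.86 kN·m per $
  copper: M = 1.98 kN·m per $
GFRP laminate has the largest M.

GFRP laminate, M = 65.1 kN·m per $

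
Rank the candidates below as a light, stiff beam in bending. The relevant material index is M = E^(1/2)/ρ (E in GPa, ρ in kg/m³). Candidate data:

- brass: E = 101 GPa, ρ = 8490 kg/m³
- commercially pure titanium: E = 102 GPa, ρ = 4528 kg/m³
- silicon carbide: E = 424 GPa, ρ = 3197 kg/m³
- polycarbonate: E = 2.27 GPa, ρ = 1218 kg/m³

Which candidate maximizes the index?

silicon carbide

Computing M directly (units already consistent):
  silicon carbide: M = 6.44×10⁻³
  commercially pure titanium: M = 2.23×10⁻³
  polycarbonate: M = 1.24×10⁻³
  brass: M = 1.18×10⁻³
Highest index: silicon carbide.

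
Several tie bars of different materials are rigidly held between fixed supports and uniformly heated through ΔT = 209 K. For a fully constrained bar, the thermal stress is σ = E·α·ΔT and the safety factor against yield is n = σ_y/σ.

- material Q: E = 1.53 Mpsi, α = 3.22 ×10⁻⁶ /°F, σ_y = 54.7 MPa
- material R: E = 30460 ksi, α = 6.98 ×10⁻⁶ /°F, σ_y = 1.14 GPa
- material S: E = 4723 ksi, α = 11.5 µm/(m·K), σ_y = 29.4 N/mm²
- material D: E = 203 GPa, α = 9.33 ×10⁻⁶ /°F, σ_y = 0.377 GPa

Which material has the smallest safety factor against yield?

Converting E to GPa, α to ×10⁻⁶/K, σ_y to MPa, then σ and n for each:
  material Q: E = 10.55, α = 5.80, σ_y = 54.70 → σ = 12.8 MPa, n = 4.28
  material R: E = 210.0, α = 12.6, σ_y = 1140 → σ = 551 MPa, n = 2.07
  material S: E = 32.56, α = 11.5, σ_y = 29.40 → σ = 78.3 MPa, n = 0.376
  material D: E = 203.0, α = 16.8, σ_y = 377.0 → σ = 713 MPa, n = 0.529
Material S has the lowest safety factor, n = 0.376.

material S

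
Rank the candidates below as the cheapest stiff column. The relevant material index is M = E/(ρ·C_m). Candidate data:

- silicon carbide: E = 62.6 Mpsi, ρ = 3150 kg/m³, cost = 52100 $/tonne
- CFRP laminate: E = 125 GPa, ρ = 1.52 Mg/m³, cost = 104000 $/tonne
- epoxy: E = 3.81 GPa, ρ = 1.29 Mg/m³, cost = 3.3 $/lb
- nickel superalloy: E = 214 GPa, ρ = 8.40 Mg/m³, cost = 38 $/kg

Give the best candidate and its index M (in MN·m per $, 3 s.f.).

After converting to SI:
  silicon carbide: E = 431.6 GPa, ρ = 3150 kg/m³, cost = 52.10 $/kg
  CFRP laminate: E = 125.0 GPa, ρ = 1520 kg/m³, cost = 104.0 $/kg
  epoxy: E = 3.810 GPa, ρ = 1290 kg/m³, cost = 7.275 $/kg
  nickel superalloy: E = 214.0 GPa, ρ = 8400 kg/m³, cost = 38.00 $/kg
  silicon carbide: M = 2.63 MN·m per $
  CFRP laminate: M = 0.791 MN·m per $
  nickel superalloy: M = 0.670 MN·m per $
  epoxy: M = 0.406 MN·m per $
Silicon carbide ranks first.

silicon carbide, M = 2.63 MN·m per $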